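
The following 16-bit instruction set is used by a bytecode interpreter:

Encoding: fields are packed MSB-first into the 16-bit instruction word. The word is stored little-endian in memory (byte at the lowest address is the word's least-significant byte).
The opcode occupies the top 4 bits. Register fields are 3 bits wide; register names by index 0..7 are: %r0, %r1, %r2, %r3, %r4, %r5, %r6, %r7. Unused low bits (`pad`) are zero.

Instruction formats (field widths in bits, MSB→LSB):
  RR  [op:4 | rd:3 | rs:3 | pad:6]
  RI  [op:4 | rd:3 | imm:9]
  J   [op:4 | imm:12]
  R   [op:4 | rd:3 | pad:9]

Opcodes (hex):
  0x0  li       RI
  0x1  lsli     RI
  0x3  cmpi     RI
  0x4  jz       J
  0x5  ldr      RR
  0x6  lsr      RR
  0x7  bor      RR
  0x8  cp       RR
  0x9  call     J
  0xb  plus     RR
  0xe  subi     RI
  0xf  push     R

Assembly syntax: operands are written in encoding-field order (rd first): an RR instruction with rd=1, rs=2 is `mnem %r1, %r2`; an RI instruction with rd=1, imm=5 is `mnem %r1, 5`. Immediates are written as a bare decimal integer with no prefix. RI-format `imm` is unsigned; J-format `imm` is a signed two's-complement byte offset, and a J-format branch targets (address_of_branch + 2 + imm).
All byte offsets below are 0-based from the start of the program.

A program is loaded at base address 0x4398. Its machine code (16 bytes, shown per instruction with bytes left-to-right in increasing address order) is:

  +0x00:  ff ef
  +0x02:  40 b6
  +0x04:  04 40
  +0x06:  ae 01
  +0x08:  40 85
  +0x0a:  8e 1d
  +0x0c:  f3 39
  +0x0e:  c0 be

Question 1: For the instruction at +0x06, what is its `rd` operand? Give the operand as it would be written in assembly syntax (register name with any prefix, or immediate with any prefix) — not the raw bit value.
[06] ae 01 → 0x01ae
  top 4b → 0x0 → li [RI]
  rd: (w>>9)&0x7=0x0 → %r0
  imm: (w>>0)&0x1ff=0x1ae → 430

%r0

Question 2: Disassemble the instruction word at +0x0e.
plus %r7, %r3

[0e] c0 be → 0xbec0
  opcode bits[15:12]=0xb: plus/RR
  rd@[11:9]=0x7 ⇒ %r7
  rs@[8:6]=0x3 ⇒ %r3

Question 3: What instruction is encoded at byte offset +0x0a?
off 0x0a: read 8e 1d as little → 0x1d8e
  top 4b → 0x1 → lsli [RI]
  [11:9] rd=6 = %r6
  [8:0] imm=398 = 398

lsli %r6, 398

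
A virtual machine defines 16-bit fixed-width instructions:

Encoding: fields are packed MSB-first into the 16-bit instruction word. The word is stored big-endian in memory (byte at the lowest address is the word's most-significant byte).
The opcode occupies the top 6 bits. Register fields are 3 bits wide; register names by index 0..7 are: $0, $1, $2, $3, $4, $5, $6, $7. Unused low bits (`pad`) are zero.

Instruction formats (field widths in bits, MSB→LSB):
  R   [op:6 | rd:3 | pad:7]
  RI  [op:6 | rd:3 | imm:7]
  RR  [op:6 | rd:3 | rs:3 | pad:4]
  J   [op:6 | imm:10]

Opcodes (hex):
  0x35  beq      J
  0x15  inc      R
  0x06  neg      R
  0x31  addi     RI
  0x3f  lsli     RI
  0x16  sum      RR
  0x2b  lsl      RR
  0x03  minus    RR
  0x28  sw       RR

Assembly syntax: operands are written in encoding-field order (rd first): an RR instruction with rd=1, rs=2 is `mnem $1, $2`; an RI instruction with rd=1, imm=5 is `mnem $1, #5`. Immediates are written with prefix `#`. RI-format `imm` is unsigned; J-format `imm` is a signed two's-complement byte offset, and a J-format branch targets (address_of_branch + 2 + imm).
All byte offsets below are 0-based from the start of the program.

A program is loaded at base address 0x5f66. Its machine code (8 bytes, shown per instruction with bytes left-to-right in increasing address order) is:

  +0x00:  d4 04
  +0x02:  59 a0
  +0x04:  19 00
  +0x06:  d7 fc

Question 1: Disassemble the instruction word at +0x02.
sum $3, $2

[02] 59 a0 → 0x59a0
  op=0x59a0>>10=0x16 ⇒ sum (RR)
  rd: (w>>7)&0x7=0x3 → $3
  rs: (w>>4)&0x7=0x2 → $2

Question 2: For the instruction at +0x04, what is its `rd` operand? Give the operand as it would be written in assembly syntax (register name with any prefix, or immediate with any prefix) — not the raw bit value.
$2

@+04  big-endian(19 00) = 0x1900
  top 6b → 0x6 → neg [R]
  rd: (w>>7)&0x7=0x2 → $2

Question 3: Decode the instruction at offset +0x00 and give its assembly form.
@+00  big-endian(d4 04) = 0xd404
  opcode bits[15:10]=0x35: beq/J
  [9:0] imm=4 = #4

beq #4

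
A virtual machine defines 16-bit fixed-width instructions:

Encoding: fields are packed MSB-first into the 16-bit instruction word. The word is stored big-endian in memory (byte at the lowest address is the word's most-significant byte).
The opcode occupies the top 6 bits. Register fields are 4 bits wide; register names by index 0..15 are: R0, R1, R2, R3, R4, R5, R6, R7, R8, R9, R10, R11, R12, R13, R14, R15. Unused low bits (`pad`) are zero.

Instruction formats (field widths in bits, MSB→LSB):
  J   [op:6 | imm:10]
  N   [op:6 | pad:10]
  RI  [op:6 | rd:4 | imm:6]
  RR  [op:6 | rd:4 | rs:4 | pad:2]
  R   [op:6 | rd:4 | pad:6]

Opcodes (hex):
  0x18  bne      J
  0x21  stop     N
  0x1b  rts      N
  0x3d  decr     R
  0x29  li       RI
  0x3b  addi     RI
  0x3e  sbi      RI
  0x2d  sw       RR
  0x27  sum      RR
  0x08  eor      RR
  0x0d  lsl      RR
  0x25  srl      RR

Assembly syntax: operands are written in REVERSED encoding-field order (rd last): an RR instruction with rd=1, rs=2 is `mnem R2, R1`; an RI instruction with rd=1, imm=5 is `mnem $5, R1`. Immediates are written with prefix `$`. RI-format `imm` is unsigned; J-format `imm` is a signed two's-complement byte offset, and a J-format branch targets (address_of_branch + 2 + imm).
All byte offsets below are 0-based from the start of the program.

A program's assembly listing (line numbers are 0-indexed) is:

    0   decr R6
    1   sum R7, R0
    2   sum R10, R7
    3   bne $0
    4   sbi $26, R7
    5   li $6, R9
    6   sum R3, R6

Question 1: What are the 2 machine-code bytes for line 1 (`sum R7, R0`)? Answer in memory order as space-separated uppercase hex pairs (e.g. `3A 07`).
1. sum fields op=0x27:6|rd=0:4|rs=7:4|pad=0:2 → word 9c1ch → 9c 1c

9C 1C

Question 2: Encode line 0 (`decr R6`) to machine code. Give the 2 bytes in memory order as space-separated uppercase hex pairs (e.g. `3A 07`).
L0: decr op=0x3d:6|rd=6:4|pad=0:6 ⇒ 0xf580 ⇒ big f5 80

F5 80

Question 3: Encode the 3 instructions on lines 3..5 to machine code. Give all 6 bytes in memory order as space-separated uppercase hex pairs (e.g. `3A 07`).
L3: bne op=0x18:6|imm=0:10 ⇒ 0x6000 ⇒ big 60 00
L4: sbi op=0x3e:6|rd=7:4|imm=26:6 ⇒ 0xf9da ⇒ big f9 da
L5: li op=0x29:6|rd=9:4|imm=6:6 ⇒ 0xa646 ⇒ big a6 46

60 00 F9 DA A6 46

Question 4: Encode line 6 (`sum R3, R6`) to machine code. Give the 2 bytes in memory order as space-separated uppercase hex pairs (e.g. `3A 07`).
9D 8C

line 6 (sum): pack op=0x27:6|rd=6:4|rs=3:4|pad=0:2 = 0x9d8c; big→ 9d 8c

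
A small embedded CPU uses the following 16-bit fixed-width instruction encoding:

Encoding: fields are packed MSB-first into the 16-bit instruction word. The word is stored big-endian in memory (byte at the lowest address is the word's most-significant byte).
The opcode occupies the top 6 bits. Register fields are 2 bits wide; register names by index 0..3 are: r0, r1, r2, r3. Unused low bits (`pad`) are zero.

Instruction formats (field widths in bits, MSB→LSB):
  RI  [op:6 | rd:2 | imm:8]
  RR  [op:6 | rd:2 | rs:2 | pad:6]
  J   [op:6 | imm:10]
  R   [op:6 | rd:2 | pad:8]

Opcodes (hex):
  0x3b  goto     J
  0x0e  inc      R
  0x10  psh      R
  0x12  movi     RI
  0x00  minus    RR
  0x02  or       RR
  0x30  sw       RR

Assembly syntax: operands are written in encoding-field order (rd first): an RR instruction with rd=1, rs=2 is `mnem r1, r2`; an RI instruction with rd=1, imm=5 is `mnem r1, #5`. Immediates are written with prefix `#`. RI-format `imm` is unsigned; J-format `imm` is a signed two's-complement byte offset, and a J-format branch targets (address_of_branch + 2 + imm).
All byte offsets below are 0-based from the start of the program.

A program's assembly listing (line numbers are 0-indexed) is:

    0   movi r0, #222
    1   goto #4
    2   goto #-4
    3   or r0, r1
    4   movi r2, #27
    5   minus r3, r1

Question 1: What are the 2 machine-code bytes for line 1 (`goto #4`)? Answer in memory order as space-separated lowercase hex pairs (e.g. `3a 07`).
L1: goto op=0x3b:6|imm=4:10 ⇒ 0xec04 ⇒ big ec 04

ec 04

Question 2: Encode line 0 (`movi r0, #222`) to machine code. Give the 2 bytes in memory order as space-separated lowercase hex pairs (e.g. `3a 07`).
0. movi fields op=0x12:6|rd=0:2|imm=222:8 → word 48deh → 48 de

48 de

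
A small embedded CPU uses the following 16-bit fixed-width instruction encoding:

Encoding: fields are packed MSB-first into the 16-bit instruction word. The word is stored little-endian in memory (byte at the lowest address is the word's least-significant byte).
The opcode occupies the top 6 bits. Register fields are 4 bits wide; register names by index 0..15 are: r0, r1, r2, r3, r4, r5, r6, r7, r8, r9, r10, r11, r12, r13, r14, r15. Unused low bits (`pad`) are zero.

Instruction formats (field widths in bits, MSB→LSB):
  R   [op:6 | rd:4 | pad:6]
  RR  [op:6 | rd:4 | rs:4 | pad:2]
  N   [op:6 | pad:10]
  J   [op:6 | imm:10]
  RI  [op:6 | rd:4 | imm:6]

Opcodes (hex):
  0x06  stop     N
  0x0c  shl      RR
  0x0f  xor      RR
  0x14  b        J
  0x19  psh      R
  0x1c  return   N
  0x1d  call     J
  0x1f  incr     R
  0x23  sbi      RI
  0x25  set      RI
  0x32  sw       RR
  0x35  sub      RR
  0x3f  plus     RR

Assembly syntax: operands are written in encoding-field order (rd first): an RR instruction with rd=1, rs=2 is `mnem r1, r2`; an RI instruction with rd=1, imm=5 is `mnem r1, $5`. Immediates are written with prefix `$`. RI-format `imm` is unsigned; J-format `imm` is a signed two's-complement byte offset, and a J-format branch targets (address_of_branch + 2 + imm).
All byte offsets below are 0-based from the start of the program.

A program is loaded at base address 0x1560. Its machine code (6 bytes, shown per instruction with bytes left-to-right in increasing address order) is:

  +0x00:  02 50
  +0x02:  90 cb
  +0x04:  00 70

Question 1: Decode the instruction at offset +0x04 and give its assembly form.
+0x04: 00 70 ⇒ word 0x7000 (little)
  opcode bits[15:10]=0x1c: return/N

return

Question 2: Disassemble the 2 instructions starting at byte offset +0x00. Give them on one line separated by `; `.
b $2; sw r14, r4

+0x00: 02 50 ⇒ word 0x5002 (little)
  top 6b → 0x14 → b [J]
  [9:0] imm=2 = $2
+0x02: 90 cb ⇒ word 0xcb90 (little)
  top 6b → 0x32 → sw [RR]
  [9:6] rd=14 = r14
  [5:2] rs=4 = r4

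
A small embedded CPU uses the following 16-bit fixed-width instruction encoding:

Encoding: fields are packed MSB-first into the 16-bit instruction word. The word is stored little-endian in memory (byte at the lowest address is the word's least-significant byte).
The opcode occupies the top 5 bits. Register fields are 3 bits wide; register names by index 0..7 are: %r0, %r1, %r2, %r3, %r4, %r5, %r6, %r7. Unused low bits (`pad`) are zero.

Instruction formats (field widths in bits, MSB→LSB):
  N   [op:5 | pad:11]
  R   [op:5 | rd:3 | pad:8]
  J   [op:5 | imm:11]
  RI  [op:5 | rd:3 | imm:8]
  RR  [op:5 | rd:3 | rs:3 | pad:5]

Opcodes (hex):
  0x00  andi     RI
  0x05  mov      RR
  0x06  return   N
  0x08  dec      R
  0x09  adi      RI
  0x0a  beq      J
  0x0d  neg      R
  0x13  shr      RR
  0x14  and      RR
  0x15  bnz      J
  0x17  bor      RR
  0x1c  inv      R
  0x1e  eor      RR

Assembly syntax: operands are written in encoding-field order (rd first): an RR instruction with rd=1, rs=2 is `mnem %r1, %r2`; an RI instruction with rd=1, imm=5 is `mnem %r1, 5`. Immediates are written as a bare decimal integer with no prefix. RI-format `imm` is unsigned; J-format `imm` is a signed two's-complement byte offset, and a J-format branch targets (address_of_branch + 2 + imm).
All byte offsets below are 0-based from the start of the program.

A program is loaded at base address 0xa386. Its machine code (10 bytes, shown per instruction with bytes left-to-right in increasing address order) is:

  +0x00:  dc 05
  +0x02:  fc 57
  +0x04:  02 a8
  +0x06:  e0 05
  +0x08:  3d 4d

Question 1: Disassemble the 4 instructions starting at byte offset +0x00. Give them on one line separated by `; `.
andi %r5, 220; beq -4; bnz 2; andi %r5, 224

@+00  little-endian(dc 05) = 0x05dc
  op=0x05dc>>11=0x0 ⇒ andi (RI)
  rd: (w>>8)&0x7=0x5 → %r5
  imm: (w>>0)&0xff=0xdc → 220
@+02  little-endian(fc 57) = 0x57fc
  op=0x57fc>>11=0xa ⇒ beq (J)
  imm: (w>>0)&0x7ff=0x7fc (s11→-4) → -4
@+04  little-endian(02 a8) = 0xa802
  op=0xa802>>11=0x15 ⇒ bnz (J)
  imm: (w>>0)&0x7ff=0x2 → 2
@+06  little-endian(e0 05) = 0x05e0
  op=0x05e0>>11=0x0 ⇒ andi (RI)
  rd: (w>>8)&0x7=0x5 → %r5
  imm: (w>>0)&0xff=0xe0 → 224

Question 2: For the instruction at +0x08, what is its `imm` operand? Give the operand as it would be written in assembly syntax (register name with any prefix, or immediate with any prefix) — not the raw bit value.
61

off 0x08: read 3d 4d as little → 0x4d3d
  op=0x4d3d>>11=0x9 ⇒ adi (RI)
  rd: (w>>8)&0x7=0x5 → %r5
  imm: (w>>0)&0xff=0x3d → 61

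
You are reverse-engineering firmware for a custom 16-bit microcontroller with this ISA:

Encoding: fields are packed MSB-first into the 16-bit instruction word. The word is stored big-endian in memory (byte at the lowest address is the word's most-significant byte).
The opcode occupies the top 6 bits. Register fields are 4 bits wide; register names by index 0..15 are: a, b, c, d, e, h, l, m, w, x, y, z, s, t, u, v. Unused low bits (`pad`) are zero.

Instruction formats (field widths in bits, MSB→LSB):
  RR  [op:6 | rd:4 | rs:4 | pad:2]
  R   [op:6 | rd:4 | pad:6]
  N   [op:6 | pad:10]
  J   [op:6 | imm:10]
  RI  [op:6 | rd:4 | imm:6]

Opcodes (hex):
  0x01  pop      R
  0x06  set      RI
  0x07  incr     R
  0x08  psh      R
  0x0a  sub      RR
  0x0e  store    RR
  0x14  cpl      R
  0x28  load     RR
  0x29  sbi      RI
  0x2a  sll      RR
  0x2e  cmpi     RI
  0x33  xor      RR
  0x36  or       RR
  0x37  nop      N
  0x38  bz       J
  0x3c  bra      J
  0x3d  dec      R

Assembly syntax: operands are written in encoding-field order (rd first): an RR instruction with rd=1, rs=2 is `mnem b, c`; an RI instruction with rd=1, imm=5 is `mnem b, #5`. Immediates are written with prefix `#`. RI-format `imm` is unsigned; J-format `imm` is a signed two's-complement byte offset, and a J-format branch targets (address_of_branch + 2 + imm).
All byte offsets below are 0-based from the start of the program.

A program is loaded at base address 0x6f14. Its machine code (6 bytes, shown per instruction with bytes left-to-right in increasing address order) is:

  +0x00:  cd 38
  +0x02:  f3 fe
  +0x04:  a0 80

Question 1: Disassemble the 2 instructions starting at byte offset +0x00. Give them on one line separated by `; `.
xor e, u; bra #-2

[00] cd 38 → 0xcd38
  top 6b → 0x33 → xor [RR]
  rd@[9:6]=0x4 ⇒ e
  rs@[5:2]=0xe ⇒ u
[02] f3 fe → 0xf3fe
  top 6b → 0x3c → bra [J]
  imm@[9:0]=0x3fe (s10→-2) ⇒ #-2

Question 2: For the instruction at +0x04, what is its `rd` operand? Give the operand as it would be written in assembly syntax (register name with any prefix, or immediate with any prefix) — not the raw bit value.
@+04  big-endian(a0 80) = 0xa080
  opcode bits[15:10]=0x28: load/RR
  rd: (w>>6)&0xf=0x2 → c
  rs: (w>>2)&0xf=0x0 → a

c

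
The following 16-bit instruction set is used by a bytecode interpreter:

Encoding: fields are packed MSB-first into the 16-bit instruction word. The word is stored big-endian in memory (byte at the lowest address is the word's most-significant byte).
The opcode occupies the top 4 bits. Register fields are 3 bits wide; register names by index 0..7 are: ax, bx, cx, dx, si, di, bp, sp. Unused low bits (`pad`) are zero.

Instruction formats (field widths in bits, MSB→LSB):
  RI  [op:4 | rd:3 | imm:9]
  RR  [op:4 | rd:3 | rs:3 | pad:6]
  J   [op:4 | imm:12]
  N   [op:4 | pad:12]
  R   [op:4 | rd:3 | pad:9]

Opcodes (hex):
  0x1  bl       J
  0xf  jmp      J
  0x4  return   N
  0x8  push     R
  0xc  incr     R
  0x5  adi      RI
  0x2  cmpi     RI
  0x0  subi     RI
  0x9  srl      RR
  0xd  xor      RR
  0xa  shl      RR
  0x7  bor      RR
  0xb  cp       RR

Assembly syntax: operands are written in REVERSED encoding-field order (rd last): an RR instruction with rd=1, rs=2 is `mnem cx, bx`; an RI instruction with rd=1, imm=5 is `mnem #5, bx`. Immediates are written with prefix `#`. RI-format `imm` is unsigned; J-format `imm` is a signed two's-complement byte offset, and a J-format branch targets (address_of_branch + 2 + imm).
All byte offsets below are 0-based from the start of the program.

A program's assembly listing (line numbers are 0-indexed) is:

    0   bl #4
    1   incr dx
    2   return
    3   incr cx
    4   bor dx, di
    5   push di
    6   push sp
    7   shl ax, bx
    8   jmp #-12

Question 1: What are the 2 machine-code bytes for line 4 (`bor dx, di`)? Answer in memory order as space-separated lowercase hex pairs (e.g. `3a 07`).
line 4 (bor): pack op=0x7:4|rd=5:3|rs=3:3|pad=0:6 = 0x7ac0; big→ 7a c0

7a c0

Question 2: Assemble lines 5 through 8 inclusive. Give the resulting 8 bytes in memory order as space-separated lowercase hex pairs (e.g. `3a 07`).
line 5 (push): pack op=0x8:4|rd=5:3|pad=0:9 = 0x8a00; big→ 8a 00
line 6 (push): pack op=0x8:4|rd=7:3|pad=0:9 = 0x8e00; big→ 8e 00
line 7 (shl): pack op=0xa:4|rd=1:3|rs=0:3|pad=0:6 = 0xa200; big→ a2 00
line 8 (jmp): pack op=0xf:4|imm=-12:12 = 0xfff4; big→ ff f4

8a 00 8e 00 a2 00 ff f4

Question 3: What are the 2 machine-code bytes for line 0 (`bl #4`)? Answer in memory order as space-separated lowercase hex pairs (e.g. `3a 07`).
line 0 (bl): pack op=0x1:4|imm=4:12 = 0x1004; big→ 10 04

10 04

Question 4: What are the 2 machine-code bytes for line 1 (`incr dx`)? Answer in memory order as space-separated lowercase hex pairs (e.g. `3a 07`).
c6 00

line 1 (incr): pack op=0xc:4|rd=3:3|pad=0:9 = 0xc600; big→ c6 00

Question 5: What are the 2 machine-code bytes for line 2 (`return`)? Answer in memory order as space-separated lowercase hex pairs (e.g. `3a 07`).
40 00

line 2 (return): pack op=0x4:4|pad=0:12 = 0x4000; big→ 40 00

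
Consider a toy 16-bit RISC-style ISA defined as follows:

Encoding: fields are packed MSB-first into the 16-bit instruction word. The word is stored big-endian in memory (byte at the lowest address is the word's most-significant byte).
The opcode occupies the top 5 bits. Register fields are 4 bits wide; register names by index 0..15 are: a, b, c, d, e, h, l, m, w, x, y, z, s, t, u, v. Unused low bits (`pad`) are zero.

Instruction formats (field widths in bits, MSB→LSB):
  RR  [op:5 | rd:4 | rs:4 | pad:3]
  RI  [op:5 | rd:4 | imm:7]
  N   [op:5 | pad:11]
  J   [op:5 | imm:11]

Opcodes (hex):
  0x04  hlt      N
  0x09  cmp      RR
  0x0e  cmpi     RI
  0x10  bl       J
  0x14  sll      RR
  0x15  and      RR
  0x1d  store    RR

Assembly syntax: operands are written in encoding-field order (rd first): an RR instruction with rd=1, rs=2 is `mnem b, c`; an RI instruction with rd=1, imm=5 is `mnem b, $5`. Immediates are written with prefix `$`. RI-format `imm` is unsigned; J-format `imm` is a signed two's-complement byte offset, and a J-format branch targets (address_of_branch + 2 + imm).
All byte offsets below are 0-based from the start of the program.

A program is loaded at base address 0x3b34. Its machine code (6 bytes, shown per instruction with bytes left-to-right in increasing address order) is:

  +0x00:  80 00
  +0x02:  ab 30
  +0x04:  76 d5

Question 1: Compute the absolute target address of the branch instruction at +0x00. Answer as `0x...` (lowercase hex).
0x3b36

@+00  big-endian(80 00) = 0x8000
  opcode bits[15:11]=0x10: bl/J
  imm@[10:0]=0x0 ⇒ $0
  target = base 0x3b34 + off 0x00 + 2 + imm 0 = 0x3b36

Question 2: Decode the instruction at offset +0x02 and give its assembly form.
@+02  big-endian(ab 30) = 0xab30
  top 5b → 0x15 → and [RR]
  rd@[10:7]=0x6 ⇒ l
  rs@[6:3]=0x6 ⇒ l

and l, l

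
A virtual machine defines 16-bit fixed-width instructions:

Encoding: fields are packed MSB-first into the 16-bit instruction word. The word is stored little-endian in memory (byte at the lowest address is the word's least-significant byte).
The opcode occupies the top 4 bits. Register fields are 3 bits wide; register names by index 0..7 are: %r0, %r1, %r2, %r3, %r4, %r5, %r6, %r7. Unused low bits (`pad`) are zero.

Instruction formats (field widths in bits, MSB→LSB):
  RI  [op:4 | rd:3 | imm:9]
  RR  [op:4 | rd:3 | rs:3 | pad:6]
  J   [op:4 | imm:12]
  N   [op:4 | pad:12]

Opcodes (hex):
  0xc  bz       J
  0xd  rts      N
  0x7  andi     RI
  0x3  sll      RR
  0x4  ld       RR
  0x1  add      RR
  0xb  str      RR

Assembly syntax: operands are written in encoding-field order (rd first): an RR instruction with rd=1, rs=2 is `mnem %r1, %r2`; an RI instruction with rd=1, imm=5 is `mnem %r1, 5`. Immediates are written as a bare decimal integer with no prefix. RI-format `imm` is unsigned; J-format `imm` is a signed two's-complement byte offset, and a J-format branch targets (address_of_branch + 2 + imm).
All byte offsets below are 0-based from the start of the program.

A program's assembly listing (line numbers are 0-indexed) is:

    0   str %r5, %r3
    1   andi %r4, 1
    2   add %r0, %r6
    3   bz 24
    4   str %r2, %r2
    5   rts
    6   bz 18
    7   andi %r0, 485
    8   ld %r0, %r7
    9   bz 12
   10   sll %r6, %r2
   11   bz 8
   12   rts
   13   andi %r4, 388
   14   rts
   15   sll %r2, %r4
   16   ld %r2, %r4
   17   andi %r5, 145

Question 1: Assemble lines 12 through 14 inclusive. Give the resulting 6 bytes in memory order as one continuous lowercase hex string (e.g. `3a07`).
00d0847900d0

L12: rts op=0xd:4|pad=0:12 ⇒ 0xd000 ⇒ little 00 d0
L13: andi op=0x7:4|rd=4:3|imm=388:9 ⇒ 0x7984 ⇒ little 84 79
L14: rts op=0xd:4|pad=0:12 ⇒ 0xd000 ⇒ little 00 d0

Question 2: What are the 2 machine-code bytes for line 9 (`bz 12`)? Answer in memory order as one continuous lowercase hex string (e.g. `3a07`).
0cc0

L9: bz op=0xc:4|imm=12:12 ⇒ 0xc00c ⇒ little 0c c0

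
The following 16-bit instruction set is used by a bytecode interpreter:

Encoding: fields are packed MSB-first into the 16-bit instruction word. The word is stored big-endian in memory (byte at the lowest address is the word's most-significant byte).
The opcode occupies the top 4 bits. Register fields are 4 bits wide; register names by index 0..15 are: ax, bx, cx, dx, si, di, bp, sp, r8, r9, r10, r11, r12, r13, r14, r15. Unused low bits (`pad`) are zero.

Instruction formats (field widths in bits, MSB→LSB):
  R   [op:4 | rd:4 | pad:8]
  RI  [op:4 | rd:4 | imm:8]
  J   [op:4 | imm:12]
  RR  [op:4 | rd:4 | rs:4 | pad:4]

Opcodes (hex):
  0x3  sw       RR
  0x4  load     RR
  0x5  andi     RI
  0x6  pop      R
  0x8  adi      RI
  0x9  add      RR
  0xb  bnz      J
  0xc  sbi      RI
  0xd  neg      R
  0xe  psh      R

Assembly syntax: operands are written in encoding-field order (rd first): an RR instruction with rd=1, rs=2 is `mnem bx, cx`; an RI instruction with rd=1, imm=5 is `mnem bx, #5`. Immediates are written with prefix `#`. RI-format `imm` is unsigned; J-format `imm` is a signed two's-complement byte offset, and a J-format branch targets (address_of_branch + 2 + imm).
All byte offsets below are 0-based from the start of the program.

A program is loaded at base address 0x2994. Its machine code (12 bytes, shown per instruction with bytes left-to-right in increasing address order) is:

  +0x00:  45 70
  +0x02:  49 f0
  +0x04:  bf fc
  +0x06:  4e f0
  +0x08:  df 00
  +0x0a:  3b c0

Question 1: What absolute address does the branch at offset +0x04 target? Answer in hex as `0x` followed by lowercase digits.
0x2996

[04] bf fc → 0xbffc
  top 4b → 0xb → bnz [J]
  imm@[11:0]=0xffc (s12→-4) ⇒ #-4
  target = base 0x2994 + off 0x04 + 2 + imm -4 = 0x2996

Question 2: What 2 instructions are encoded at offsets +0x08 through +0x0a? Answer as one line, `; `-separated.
[08] df 00 → 0xdf00
  opcode bits[15:12]=0xd: neg/R
  [11:8] rd=15 = r15
[0a] 3b c0 → 0x3bc0
  opcode bits[15:12]=0x3: sw/RR
  [11:8] rd=11 = r11
  [7:4] rs=12 = r12

neg r15; sw r11, r12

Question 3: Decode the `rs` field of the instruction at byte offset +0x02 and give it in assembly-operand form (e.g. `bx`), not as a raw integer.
r15

+0x02: 49 f0 ⇒ word 0x49f0 (big)
  opcode bits[15:12]=0x4: load/RR
  rd@[11:8]=0x9 ⇒ r9
  rs@[7:4]=0xf ⇒ r15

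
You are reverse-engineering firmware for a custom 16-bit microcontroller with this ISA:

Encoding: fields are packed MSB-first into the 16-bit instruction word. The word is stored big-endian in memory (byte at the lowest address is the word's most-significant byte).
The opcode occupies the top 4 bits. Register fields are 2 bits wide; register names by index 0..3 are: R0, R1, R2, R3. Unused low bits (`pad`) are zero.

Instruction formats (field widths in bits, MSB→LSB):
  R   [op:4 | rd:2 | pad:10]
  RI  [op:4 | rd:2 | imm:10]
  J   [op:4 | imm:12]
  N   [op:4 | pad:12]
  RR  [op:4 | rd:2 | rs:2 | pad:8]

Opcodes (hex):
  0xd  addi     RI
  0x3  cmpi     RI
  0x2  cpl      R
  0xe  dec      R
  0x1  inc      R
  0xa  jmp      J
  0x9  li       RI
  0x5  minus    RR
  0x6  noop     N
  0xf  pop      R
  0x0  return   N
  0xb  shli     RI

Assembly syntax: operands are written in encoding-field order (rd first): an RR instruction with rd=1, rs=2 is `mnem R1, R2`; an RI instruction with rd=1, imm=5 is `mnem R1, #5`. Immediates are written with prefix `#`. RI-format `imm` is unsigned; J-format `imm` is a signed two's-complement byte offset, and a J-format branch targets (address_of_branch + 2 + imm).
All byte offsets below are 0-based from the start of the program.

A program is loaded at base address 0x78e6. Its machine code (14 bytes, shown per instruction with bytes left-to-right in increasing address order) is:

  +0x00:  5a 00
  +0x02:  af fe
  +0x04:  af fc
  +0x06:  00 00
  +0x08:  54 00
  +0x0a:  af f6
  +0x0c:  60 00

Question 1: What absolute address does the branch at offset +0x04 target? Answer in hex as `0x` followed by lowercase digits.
@+04  big-endian(af fc) = 0xaffc
  opcode bits[15:12]=0xa: jmp/J
  imm: (w>>0)&0xfff=0xffc (s12→-4) → #-4
  target = base 0x78e6 + off 0x04 + 2 + imm -4 = 0x78e8

0x78e8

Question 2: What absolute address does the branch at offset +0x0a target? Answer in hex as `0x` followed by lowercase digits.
off 0x0a: read af f6 as big → 0xaff6
  op=0xaff6>>12=0xa ⇒ jmp (J)
  imm@[11:0]=0xff6 (s12→-10) ⇒ #-10
  target = base 0x78e6 + off 0x0a + 2 + imm -10 = 0x78e8

0x78e8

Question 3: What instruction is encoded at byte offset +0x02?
jmp #-2

off 0x02: read af fe as big → 0xaffe
  opcode bits[15:12]=0xa: jmp/J
  [11:0] imm=4094 (s12→-2) = #-2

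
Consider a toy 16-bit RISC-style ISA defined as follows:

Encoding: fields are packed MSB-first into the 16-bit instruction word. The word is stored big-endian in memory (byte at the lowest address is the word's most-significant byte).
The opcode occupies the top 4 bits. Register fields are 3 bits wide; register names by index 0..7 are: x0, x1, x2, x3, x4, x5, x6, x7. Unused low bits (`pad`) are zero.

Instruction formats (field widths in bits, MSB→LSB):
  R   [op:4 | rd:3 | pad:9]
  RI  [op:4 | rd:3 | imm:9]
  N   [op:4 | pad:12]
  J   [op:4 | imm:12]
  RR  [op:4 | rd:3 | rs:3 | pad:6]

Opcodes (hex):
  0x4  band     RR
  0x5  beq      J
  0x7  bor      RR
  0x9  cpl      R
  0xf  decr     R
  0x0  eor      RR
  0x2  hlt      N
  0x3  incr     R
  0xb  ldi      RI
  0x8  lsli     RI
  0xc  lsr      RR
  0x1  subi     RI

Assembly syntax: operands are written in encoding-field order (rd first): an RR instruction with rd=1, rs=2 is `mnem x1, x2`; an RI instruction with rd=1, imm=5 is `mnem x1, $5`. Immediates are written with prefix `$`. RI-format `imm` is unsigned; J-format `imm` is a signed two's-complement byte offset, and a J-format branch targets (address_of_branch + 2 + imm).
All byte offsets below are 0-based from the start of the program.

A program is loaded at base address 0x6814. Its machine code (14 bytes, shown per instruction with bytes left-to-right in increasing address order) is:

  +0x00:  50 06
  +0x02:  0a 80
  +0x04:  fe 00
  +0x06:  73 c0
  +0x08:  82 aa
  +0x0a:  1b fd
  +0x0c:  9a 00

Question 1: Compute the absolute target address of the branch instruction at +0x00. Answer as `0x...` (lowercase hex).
0x681c

@+00  big-endian(50 06) = 0x5006
  top 4b → 0x5 → beq [J]
  imm: (w>>0)&0xfff=0x6 → $6
  target = base 0x6814 + off 0x00 + 2 + imm 6 = 0x681c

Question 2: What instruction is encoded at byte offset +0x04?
off 0x04: read fe 00 as big → 0xfe00
  top 4b → 0xf → decr [R]
  rd@[11:9]=0x7 ⇒ x7

decr x7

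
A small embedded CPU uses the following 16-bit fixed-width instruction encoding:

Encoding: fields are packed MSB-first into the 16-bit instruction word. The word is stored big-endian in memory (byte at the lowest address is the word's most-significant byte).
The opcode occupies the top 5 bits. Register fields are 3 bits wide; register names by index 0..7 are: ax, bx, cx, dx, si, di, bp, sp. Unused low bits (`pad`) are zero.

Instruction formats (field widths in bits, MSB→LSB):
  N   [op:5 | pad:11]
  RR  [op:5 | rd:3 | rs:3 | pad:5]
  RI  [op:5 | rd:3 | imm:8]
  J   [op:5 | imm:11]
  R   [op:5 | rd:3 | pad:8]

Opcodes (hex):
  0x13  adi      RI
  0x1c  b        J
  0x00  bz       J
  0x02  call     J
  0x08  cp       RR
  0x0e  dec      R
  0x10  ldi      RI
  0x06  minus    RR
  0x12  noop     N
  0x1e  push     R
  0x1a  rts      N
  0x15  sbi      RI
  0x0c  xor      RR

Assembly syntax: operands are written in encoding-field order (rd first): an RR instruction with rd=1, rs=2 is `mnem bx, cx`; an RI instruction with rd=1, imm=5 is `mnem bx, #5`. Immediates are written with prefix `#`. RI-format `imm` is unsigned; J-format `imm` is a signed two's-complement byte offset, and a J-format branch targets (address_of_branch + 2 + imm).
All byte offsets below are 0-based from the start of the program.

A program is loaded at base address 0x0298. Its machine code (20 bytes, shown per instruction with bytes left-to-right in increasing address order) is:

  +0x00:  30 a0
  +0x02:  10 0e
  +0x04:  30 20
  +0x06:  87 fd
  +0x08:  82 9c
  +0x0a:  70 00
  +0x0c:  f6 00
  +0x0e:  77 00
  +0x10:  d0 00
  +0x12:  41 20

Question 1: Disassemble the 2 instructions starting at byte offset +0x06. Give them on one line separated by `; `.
ldi sp, #253; ldi cx, #156

+0x06: 87 fd ⇒ word 0x87fd (big)
  opcode bits[15:11]=0x10: ldi/RI
  rd: (w>>8)&0x7=0x7 → sp
  imm: (w>>0)&0xff=0xfd → #253
+0x08: 82 9c ⇒ word 0x829c (big)
  opcode bits[15:11]=0x10: ldi/RI
  rd: (w>>8)&0x7=0x2 → cx
  imm: (w>>0)&0xff=0x9c → #156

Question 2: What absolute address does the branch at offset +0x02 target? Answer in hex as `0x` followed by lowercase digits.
0x02aa

@+02  big-endian(10 0e) = 0x100e
  opcode bits[15:11]=0x2: call/J
  [10:0] imm=14 = #14
  target = base 0x0298 + off 0x02 + 2 + imm 14 = 0x02aa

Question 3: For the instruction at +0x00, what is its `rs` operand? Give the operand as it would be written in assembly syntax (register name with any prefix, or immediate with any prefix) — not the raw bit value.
[00] 30 a0 → 0x30a0
  opcode bits[15:11]=0x6: minus/RR
  rd@[10:8]=0x0 ⇒ ax
  rs@[7:5]=0x5 ⇒ di

di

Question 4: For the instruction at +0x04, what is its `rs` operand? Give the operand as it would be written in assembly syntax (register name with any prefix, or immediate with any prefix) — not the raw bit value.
bx

[04] 30 20 → 0x3020
  opcode bits[15:11]=0x6: minus/RR
  [10:8] rd=0 = ax
  [7:5] rs=1 = bx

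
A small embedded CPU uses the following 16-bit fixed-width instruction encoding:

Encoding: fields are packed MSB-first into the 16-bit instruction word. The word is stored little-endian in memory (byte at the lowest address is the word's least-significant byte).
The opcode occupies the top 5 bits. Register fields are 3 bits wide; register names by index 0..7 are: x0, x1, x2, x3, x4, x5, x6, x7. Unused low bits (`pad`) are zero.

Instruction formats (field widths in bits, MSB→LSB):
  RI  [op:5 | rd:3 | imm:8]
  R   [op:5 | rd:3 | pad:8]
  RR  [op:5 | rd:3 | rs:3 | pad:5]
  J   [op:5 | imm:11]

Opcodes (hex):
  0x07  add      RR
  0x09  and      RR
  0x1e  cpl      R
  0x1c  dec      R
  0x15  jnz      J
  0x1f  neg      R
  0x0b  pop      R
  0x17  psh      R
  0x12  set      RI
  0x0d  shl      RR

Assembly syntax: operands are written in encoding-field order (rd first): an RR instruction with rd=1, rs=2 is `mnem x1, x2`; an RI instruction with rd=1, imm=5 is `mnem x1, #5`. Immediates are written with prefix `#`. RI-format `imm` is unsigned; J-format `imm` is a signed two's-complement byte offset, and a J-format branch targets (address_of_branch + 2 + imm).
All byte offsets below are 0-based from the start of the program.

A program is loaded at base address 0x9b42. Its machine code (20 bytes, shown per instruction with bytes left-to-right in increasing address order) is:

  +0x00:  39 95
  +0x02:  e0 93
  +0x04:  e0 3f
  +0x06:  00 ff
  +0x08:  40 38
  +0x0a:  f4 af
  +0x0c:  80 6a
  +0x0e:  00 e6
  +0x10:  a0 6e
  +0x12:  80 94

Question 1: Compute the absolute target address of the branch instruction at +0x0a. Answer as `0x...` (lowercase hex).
0x9b42

[0a] f4 af → 0xaff4
  opcode bits[15:11]=0x15: jnz/J
  imm@[10:0]=0x7f4 (s11→-12) ⇒ #-12
  target = base 0x9b42 + off 0x0a + 2 + imm -12 = 0x9b42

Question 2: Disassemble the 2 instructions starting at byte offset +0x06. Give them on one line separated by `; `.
neg x7; add x0, x2

@+06  little-endian(00 ff) = 0xff00
  opcode bits[15:11]=0x1f: neg/R
  rd: (w>>8)&0x7=0x7 → x7
@+08  little-endian(40 38) = 0x3840
  opcode bits[15:11]=0x7: add/RR
  rd: (w>>8)&0x7=0x0 → x0
  rs: (w>>5)&0x7=0x2 → x2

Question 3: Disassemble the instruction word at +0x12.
+0x12: 80 94 ⇒ word 0x9480 (little)
  top 5b → 0x12 → set [RI]
  rd@[10:8]=0x4 ⇒ x4
  imm@[7:0]=0x80 ⇒ #128

set x4, #128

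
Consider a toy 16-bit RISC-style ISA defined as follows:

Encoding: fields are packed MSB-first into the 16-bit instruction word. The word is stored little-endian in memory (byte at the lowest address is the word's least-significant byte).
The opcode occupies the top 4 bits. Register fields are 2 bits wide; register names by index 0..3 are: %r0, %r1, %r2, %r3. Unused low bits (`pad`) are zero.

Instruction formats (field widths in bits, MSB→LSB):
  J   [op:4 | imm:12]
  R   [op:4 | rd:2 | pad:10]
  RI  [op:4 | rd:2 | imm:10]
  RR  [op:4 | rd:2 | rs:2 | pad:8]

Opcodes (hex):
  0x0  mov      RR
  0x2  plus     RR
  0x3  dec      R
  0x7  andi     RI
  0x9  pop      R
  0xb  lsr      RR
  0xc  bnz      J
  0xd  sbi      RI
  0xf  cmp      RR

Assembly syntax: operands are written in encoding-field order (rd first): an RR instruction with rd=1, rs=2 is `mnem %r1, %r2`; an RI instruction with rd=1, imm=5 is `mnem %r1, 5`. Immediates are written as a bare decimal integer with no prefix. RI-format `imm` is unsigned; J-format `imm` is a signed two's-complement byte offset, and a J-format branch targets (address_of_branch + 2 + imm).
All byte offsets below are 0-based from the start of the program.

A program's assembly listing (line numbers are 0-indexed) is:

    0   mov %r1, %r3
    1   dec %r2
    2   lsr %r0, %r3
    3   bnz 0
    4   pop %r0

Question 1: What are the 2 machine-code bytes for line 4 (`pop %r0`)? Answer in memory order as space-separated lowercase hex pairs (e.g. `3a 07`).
line 4 (pop): pack op=0x9:4|rd=0:2|pad=0:10 = 0x9000; little→ 00 90

00 90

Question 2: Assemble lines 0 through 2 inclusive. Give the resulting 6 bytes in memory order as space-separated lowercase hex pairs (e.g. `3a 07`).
00 07 00 38 00 b3

L0: mov op=0x0:4|rd=1:2|rs=3:2|pad=0:8 ⇒ 0x0700 ⇒ little 00 07
L1: dec op=0x3:4|rd=2:2|pad=0:10 ⇒ 0x3800 ⇒ little 00 38
L2: lsr op=0xb:4|rd=0:2|rs=3:2|pad=0:8 ⇒ 0xb300 ⇒ little 00 b3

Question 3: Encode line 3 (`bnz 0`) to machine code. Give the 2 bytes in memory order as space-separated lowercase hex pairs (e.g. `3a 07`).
line 3 (bnz): pack op=0xc:4|imm=0:12 = 0xc000; little→ 00 c0

00 c0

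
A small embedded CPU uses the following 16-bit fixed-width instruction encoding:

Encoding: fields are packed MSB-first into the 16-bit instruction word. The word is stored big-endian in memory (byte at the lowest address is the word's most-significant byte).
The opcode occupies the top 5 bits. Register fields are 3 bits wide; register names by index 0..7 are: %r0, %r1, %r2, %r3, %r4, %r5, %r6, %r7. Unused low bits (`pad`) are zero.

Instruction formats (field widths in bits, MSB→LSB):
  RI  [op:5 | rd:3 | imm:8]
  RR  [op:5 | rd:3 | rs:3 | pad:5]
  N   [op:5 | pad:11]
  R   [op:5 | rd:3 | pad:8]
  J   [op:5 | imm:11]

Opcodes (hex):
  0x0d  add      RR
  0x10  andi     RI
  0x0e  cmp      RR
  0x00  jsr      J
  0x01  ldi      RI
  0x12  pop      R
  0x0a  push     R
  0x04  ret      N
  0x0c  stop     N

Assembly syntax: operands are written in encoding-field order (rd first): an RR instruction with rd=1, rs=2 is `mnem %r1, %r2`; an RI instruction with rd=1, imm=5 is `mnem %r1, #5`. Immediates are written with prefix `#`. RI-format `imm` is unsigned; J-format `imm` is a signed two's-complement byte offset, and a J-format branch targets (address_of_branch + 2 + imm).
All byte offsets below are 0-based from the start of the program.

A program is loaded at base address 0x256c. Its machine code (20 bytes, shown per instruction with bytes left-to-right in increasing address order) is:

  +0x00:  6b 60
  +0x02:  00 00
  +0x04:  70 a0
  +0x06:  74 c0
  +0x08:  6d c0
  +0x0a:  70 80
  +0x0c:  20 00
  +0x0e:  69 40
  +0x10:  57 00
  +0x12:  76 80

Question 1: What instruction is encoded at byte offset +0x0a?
@+0a  big-endian(70 80) = 0x7080
  op=0x7080>>11=0xe ⇒ cmp (RR)
  rd@[10:8]=0x0 ⇒ %r0
  rs@[7:5]=0x4 ⇒ %r4

cmp %r0, %r4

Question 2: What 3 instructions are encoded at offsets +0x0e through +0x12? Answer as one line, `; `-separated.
off 0x0e: read 69 40 as big → 0x6940
  opcode bits[15:11]=0xd: add/RR
  rd@[10:8]=0x1 ⇒ %r1
  rs@[7:5]=0x2 ⇒ %r2
off 0x10: read 57 00 as big → 0x5700
  opcode bits[15:11]=0xa: push/R
  rd@[10:8]=0x7 ⇒ %r7
off 0x12: read 76 80 as big → 0x7680
  opcode bits[15:11]=0xe: cmp/RR
  rd@[10:8]=0x6 ⇒ %r6
  rs@[7:5]=0x4 ⇒ %r4

add %r1, %r2; push %r7; cmp %r6, %r4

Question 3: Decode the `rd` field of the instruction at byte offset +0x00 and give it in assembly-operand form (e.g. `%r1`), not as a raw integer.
%r3

off 0x00: read 6b 60 as big → 0x6b60
  op=0x6b60>>11=0xd ⇒ add (RR)
  rd@[10:8]=0x3 ⇒ %r3
  rs@[7:5]=0x3 ⇒ %r3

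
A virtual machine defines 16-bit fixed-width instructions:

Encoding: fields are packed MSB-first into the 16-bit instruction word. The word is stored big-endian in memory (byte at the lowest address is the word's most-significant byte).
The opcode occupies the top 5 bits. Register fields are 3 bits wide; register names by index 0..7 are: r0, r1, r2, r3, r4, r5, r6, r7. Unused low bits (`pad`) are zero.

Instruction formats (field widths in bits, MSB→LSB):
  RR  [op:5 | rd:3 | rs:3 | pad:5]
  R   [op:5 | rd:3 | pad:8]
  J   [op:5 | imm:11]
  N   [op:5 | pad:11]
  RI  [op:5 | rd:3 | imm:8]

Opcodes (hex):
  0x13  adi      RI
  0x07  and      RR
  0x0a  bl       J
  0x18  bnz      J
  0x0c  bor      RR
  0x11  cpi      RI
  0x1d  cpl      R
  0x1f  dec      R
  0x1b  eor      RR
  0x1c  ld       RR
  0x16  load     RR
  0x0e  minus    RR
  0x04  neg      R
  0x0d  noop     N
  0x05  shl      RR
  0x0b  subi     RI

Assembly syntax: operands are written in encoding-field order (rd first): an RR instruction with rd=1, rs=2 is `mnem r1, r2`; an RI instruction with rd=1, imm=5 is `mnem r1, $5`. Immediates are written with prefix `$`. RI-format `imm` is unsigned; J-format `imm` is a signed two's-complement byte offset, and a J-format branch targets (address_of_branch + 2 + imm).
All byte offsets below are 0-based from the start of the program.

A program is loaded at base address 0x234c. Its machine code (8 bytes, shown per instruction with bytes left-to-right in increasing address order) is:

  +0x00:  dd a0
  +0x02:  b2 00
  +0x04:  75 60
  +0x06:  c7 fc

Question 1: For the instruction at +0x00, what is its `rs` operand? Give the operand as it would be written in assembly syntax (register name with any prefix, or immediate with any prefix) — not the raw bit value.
+0x00: dd a0 ⇒ word 0xdda0 (big)
  opcode bits[15:11]=0x1b: eor/RR
  [10:8] rd=5 = r5
  [7:5] rs=5 = r5

r5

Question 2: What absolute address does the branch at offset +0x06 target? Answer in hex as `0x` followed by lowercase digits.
0x2350

@+06  big-endian(c7 fc) = 0xc7fc
  op=0xc7fc>>11=0x18 ⇒ bnz (J)
  imm@[10:0]=0x7fc (s11→-4) ⇒ $-4
  target = base 0x234c + off 0x06 + 2 + imm -4 = 0x2350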